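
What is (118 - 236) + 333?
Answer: 215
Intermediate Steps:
(118 - 236) + 333 = -118 + 333 = 215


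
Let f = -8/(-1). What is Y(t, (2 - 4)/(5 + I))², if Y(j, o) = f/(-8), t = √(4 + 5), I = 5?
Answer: 1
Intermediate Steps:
f = 8 (f = -8*(-1) = 8)
t = 3 (t = √9 = 3)
Y(j, o) = -1 (Y(j, o) = 8/(-8) = 8*(-⅛) = -1)
Y(t, (2 - 4)/(5 + I))² = (-1)² = 1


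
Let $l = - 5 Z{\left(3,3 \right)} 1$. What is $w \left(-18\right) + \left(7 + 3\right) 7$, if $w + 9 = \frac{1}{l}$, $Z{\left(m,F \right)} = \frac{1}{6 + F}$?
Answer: $\frac{1322}{5} \approx 264.4$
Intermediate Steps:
$l = - \frac{5}{9}$ ($l = - \frac{5}{6 + 3} \cdot 1 = - \frac{5}{9} \cdot 1 = \left(-5\right) \frac{1}{9} \cdot 1 = \left(- \frac{5}{9}\right) 1 = - \frac{5}{9} \approx -0.55556$)
$w = - \frac{54}{5}$ ($w = -9 + \frac{1}{- \frac{5}{9}} = -9 - \frac{9}{5} = - \frac{54}{5} \approx -10.8$)
$w \left(-18\right) + \left(7 + 3\right) 7 = \left(- \frac{54}{5}\right) \left(-18\right) + \left(7 + 3\right) 7 = \frac{972}{5} + 10 \cdot 7 = \frac{972}{5} + 70 = \frac{1322}{5}$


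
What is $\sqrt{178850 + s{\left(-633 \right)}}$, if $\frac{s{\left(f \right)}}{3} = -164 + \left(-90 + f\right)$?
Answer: $\sqrt{176189} \approx 419.75$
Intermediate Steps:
$s{\left(f \right)} = -762 + 3 f$ ($s{\left(f \right)} = 3 \left(-164 + \left(-90 + f\right)\right) = 3 \left(-254 + f\right) = -762 + 3 f$)
$\sqrt{178850 + s{\left(-633 \right)}} = \sqrt{178850 + \left(-762 + 3 \left(-633\right)\right)} = \sqrt{178850 - 2661} = \sqrt{176189}$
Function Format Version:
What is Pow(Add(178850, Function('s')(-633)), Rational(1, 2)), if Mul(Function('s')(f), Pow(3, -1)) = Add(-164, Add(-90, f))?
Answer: Pow(176189, Rational(1, 2)) ≈ 419.75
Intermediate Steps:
Function('s')(f) = Add(-762, Mul(3, f)) (Function('s')(f) = Mul(3, Add(-164, Add(-90, f))) = Mul(3, Add(-254, f)) = Add(-762, Mul(3, f)))
Pow(Add(178850, Function('s')(-633)), Rational(1, 2)) = Pow(Add(178850, Add(-762, Mul(3, -633))), Rational(1, 2)) = Pow(Add(178850, Add(-762, -1899)), Rational(1, 2)) = Pow(Add(178850, -2661), Rational(1, 2)) = Pow(176189, Rational(1, 2))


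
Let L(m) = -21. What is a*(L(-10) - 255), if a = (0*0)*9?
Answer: 0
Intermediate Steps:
a = 0 (a = 0*9 = 0)
a*(L(-10) - 255) = 0*(-21 - 255) = 0*(-276) = 0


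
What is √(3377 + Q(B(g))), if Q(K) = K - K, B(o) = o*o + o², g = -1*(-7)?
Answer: √3377 ≈ 58.112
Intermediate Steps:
g = 7
B(o) = 2*o² (B(o) = o² + o² = 2*o²)
Q(K) = 0
√(3377 + Q(B(g))) = √(3377 + 0) = √3377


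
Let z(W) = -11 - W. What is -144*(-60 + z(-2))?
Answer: 9936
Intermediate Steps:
-144*(-60 + z(-2)) = -144*(-60 + (-11 - 1*(-2))) = -144*(-60 + (-11 + 2)) = -144*(-60 - 9) = -144*(-69) = 9936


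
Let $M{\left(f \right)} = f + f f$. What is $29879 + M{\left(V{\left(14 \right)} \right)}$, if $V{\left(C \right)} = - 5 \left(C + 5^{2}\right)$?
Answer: $67709$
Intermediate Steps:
$V{\left(C \right)} = -125 - 5 C$ ($V{\left(C \right)} = - 5 \left(C + 25\right) = - 5 \left(25 + C\right) = -125 - 5 C$)
$M{\left(f \right)} = f + f^{2}$
$29879 + M{\left(V{\left(14 \right)} \right)} = 29879 + \left(-125 - 70\right) \left(1 - 195\right) = 29879 - 195 \left(1 - 195\right) = 29879 - -37830 = 29879 + 37830 = 67709$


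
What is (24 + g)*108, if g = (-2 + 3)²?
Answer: 2700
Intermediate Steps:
g = 1 (g = 1² = 1)
(24 + g)*108 = (24 + 1)*108 = 25*108 = 2700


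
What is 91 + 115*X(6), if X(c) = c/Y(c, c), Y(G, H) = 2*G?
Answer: 297/2 ≈ 148.50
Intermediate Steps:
X(c) = ½ (X(c) = c/((2*c)) = c*(1/(2*c)) = ½)
91 + 115*X(6) = 91 + 115*(½) = 91 + 115/2 = 297/2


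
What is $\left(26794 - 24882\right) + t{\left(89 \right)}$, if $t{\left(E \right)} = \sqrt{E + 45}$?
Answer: $1912 + \sqrt{134} \approx 1923.6$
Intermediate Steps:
$t{\left(E \right)} = \sqrt{45 + E}$
$\left(26794 - 24882\right) + t{\left(89 \right)} = \left(26794 - 24882\right) + \sqrt{45 + 89} = 1912 + \sqrt{134}$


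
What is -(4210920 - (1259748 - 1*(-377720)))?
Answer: -2573452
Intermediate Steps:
-(4210920 - (1259748 - 1*(-377720))) = -(4210920 - (1259748 + 377720)) = -(4210920 - 1*1637468) = -(4210920 - 1637468) = -1*2573452 = -2573452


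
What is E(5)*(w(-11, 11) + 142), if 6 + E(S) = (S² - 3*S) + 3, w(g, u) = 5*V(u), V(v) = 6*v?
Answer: 3304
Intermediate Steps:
w(g, u) = 30*u (w(g, u) = 5*(6*u) = 30*u)
E(S) = -3 + S² - 3*S (E(S) = -6 + ((S² - 3*S) + 3) = -6 + (3 + S² - 3*S) = -3 + S² - 3*S)
E(5)*(w(-11, 11) + 142) = (-3 + 5² - 3*5)*(30*11 + 142) = (-3 + 25 - 15)*(330 + 142) = 7*472 = 3304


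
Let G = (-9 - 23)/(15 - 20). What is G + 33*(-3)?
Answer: -463/5 ≈ -92.600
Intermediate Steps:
G = 32/5 (G = -32/(-5) = -32*(-⅕) = 32/5 ≈ 6.4000)
G + 33*(-3) = 32/5 + 33*(-3) = 32/5 - 99 = -463/5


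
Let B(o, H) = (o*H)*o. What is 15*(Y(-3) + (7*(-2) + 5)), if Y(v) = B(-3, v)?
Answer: -540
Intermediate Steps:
B(o, H) = H*o² (B(o, H) = (H*o)*o = H*o²)
Y(v) = 9*v (Y(v) = v*(-3)² = v*9 = 9*v)
15*(Y(-3) + (7*(-2) + 5)) = 15*(9*(-3) + (7*(-2) + 5)) = 15*(-27 + (-14 + 5)) = 15*(-27 - 9) = 15*(-36) = -540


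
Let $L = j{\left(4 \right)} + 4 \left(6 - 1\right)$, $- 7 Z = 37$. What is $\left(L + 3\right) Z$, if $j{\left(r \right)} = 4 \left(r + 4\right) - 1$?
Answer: $- \frac{1998}{7} \approx -285.43$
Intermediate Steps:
$j{\left(r \right)} = 15 + 4 r$ ($j{\left(r \right)} = 4 \left(4 + r\right) - 1 = \left(16 + 4 r\right) - 1 = 15 + 4 r$)
$Z = - \frac{37}{7}$ ($Z = \left(- \frac{1}{7}\right) 37 = - \frac{37}{7} \approx -5.2857$)
$L = 51$ ($L = \left(15 + 4 \cdot 4\right) + 4 \left(6 - 1\right) = \left(15 + 16\right) + 4 \cdot 5 = 31 + 20 = 51$)
$\left(L + 3\right) Z = \left(51 + 3\right) \left(- \frac{37}{7}\right) = 54 \left(- \frac{37}{7}\right) = - \frac{1998}{7}$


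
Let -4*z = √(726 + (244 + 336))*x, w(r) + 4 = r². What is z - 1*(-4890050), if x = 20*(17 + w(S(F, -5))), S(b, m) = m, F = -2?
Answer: 4890050 - 190*√1306 ≈ 4.8832e+6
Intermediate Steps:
w(r) = -4 + r²
x = 760 (x = 20*(17 + (-4 + (-5)²)) = 20*(17 + (-4 + 25)) = 20*(17 + 21) = 20*38 = 760)
z = -190*√1306 (z = -√(726 + (244 + 336))*760/4 = -√(726 + 580)*760/4 = -√1306*760/4 = -190*√1306 ≈ -6866.3)
z - 1*(-4890050) = -190*√1306 - 1*(-4890050) = -190*√1306 + 4890050 = 4890050 - 190*√1306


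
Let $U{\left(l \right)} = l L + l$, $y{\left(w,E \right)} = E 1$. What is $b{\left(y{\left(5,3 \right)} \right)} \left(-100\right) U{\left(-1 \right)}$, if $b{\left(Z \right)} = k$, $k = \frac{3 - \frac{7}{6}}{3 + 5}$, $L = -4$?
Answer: $- \frac{275}{4} \approx -68.75$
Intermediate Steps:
$y{\left(w,E \right)} = E$
$k = \frac{11}{48}$ ($k = \frac{3 - \frac{7}{6}}{8} = \left(3 - \frac{7}{6}\right) \frac{1}{8} = \frac{11}{6} \cdot \frac{1}{8} = \frac{11}{48} \approx 0.22917$)
$U{\left(l \right)} = - 3 l$ ($U{\left(l \right)} = l \left(-4\right) + l = - 4 l + l = - 3 l$)
$b{\left(Z \right)} = \frac{11}{48}$
$b{\left(y{\left(5,3 \right)} \right)} \left(-100\right) U{\left(-1 \right)} = \frac{11}{48} \left(-100\right) \left(\left(-3\right) \left(-1\right)\right) = \left(- \frac{275}{12}\right) 3 = - \frac{275}{4}$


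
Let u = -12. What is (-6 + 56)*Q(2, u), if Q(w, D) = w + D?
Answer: -500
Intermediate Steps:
Q(w, D) = D + w
(-6 + 56)*Q(2, u) = (-6 + 56)*(-12 + 2) = 50*(-10) = -500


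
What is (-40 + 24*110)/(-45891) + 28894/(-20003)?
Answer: -1377982354/917957673 ≈ -1.5011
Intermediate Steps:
(-40 + 24*110)/(-45891) + 28894/(-20003) = (-40 + 2640)*(-1/45891) + 28894*(-1/20003) = 2600*(-1/45891) - 28894/20003 = -2600/45891 - 28894/20003 = -1377982354/917957673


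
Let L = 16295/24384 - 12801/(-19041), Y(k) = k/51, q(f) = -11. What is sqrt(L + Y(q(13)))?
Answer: sqrt(121664961856366995)/328876152 ≈ 1.0606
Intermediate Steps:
Y(k) = k/51 (Y(k) = k*(1/51) = k/51)
L = 207470893/154765248 (L = 16295*(1/24384) - 12801*(-1/19041) = 16295/24384 + 4267/6347 = 207470893/154765248 ≈ 1.3406)
sqrt(L + Y(q(13))) = sqrt(207470893/154765248 + (1/51)*(-11)) = sqrt(207470893/154765248 - 11/51) = sqrt(2959532605/2631009216) = sqrt(121664961856366995)/328876152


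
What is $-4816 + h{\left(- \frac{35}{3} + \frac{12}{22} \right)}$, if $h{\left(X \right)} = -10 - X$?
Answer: $- \frac{158891}{33} \approx -4814.9$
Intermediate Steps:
$-4816 + h{\left(- \frac{35}{3} + \frac{12}{22} \right)} = -4816 - \left(10 - \frac{35}{3} + \frac{6}{11}\right) = -4816 - - \frac{37}{33} = -4816 + \left(-10 + \frac{367}{33}\right) = -4816 + \frac{37}{33} = - \frac{158891}{33}$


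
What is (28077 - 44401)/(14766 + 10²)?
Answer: -8162/7433 ≈ -1.0981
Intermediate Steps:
(28077 - 44401)/(14766 + 10²) = -16324/(14766 + 100) = -16324/14866 = -16324*1/14866 = -8162/7433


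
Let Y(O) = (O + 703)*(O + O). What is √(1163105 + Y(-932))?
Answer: √1589961 ≈ 1260.9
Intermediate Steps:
Y(O) = 2*O*(703 + O) (Y(O) = (703 + O)*(2*O) = 2*O*(703 + O))
√(1163105 + Y(-932)) = √(1163105 + 2*(-932)*(703 - 932)) = √(1163105 + 2*(-932)*(-229)) = √(1163105 + 426856) = √1589961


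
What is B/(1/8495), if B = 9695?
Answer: 82359025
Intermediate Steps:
B/(1/8495) = 9695/(1/8495) = 9695*8495 = 82359025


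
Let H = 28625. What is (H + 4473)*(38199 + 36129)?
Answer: 2460108144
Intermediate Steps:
(H + 4473)*(38199 + 36129) = (28625 + 4473)*(38199 + 36129) = 33098*74328 = 2460108144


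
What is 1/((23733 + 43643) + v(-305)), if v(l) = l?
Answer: 1/67071 ≈ 1.4910e-5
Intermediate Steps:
1/((23733 + 43643) + v(-305)) = 1/((23733 + 43643) - 305) = 1/(67376 - 305) = 1/67071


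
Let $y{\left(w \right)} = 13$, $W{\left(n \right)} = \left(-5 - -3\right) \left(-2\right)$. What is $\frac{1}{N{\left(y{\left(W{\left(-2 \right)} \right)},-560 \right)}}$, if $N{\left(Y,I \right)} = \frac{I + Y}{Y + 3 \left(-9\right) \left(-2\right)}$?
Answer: $- \frac{67}{547} \approx -0.12249$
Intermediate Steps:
$W{\left(n \right)} = 4$ ($W{\left(n \right)} = \left(-5 + 3\right) \left(-2\right) = \left(-2\right) \left(-2\right) = 4$)
$N{\left(Y,I \right)} = \frac{I + Y}{54 + Y}$ ($N{\left(Y,I \right)} = \frac{I + Y}{Y - -54} = \frac{I + Y}{Y + 54} = \frac{I + Y}{54 + Y}$)
$\frac{1}{N{\left(y{\left(W{\left(-2 \right)} \right)},-560 \right)}} = \frac{1}{\frac{1}{54 + 13} \left(-560 + 13\right)} = \frac{1}{\frac{1}{67} \left(-547\right)} = \frac{1}{- \frac{547}{67}} = - \frac{67}{547}$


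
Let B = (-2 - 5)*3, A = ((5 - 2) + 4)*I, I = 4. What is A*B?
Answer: -588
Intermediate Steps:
A = 28 (A = ((5 - 2) + 4)*4 = (3 + 4)*4 = 7*4 = 28)
B = -21 (B = -7*3 = -21)
A*B = 28*(-21) = -588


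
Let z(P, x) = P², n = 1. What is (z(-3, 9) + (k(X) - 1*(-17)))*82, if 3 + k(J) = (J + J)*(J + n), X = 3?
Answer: 3854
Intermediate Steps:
k(J) = -3 + 2*J*(1 + J) (k(J) = -3 + (J + J)*(J + 1) = -3 + (2*J)*(1 + J) = -3 + 2*J*(1 + J))
(z(-3, 9) + (k(X) - 1*(-17)))*82 = ((-3)² + ((-3 + 2*3 + 2*3²) - 1*(-17)))*82 = (9 + ((-3 + 6 + 2*9) + 17))*82 = (9 + ((-3 + 6 + 18) + 17))*82 = (9 + (21 + 17))*82 = (9 + 38)*82 = 47*82 = 3854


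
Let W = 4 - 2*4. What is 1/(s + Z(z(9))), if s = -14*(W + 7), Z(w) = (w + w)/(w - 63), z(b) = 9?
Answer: -3/127 ≈ -0.023622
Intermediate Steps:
W = -4 (W = 4 - 8 = -4)
Z(w) = 2*w/(-63 + w) (Z(w) = (2*w)/(-63 + w) = 2*w/(-63 + w))
s = -42 (s = -14*(-4 + 7) = -14*3 = -42)
1/(s + Z(z(9))) = 1/(-42 + 2*9/(-63 + 9)) = 1/(-42 + 2*9/(-54)) = 1/(-42 + 2*9*(-1/54)) = 1/(-42 - ⅓) = 1/(-127/3) = -3/127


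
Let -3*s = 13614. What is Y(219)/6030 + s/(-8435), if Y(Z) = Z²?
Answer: 1919623/226058 ≈ 8.4917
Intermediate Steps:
s = -4538 (s = -⅓*13614 = -4538)
Y(219)/6030 + s/(-8435) = 219²/6030 - 4538/(-8435) = 47961*(1/6030) - 4538*(-1/8435) = 5329/670 + 4538/8435 = 1919623/226058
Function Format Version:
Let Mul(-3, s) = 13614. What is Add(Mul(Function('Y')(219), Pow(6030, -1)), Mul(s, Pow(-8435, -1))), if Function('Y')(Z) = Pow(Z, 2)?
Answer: Rational(1919623, 226058) ≈ 8.4917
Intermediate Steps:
s = -4538 (s = Mul(Rational(-1, 3), 13614) = -4538)
Add(Mul(Function('Y')(219), Pow(6030, -1)), Mul(s, Pow(-8435, -1))) = Add(Mul(Pow(219, 2), Pow(6030, -1)), Mul(-4538, Pow(-8435, -1))) = Add(Mul(47961, Rational(1, 6030)), Mul(-4538, Rational(-1, 8435))) = Add(Rational(5329, 670), Rational(4538, 8435)) = Rational(1919623, 226058)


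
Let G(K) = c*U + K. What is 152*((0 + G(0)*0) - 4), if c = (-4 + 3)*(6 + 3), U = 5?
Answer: -608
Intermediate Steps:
c = -9 (c = -1*9 = -9)
G(K) = -45 + K (G(K) = -9*5 + K = -45 + K)
152*((0 + G(0)*0) - 4) = 152*((0 + (-45 + 0)*0) - 4) = 152*((0 - 45*0) - 4) = 152*((0 + 0) - 4) = 152*(0 - 4) = 152*(-4) = -608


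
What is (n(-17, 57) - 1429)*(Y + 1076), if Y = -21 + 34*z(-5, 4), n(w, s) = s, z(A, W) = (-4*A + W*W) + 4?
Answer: -3313380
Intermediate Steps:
z(A, W) = 4 + W² - 4*A (z(A, W) = (-4*A + W²) + 4 = (W² - 4*A) + 4 = 4 + W² - 4*A)
Y = 1339 (Y = -21 + 34*(4 + 4² - 4*(-5)) = -21 + 34*(4 + 16 + 20) = -21 + 34*40 = -21 + 1360 = 1339)
(n(-17, 57) - 1429)*(Y + 1076) = (57 - 1429)*(1339 + 1076) = -1372*2415 = -3313380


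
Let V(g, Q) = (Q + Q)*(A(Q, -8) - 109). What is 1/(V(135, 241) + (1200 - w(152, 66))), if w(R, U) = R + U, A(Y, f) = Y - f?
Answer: 1/68462 ≈ 1.4607e-5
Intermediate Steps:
V(g, Q) = 2*Q*(-101 + Q) (V(g, Q) = (Q + Q)*((Q - 1*(-8)) - 109) = (2*Q)*((Q + 8) - 109) = (2*Q)*((8 + Q) - 109) = (2*Q)*(-101 + Q) = 2*Q*(-101 + Q))
1/(V(135, 241) + (1200 - w(152, 66))) = 1/(2*241*(-101 + 241) + (1200 - (152 + 66))) = 1/(2*241*140 + (1200 - 1*218)) = 1/(67480 + (1200 - 218)) = 1/(67480 + 982) = 1/68462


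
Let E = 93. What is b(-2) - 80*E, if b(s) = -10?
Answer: -7450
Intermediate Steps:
b(-2) - 80*E = -10 - 80*93 = -10 - 7440 = -7450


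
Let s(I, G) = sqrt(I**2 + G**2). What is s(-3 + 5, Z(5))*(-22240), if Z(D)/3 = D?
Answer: -22240*sqrt(229) ≈ -3.3655e+5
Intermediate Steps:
Z(D) = 3*D
s(I, G) = sqrt(G**2 + I**2)
s(-3 + 5, Z(5))*(-22240) = sqrt((3*5)**2 + (-3 + 5)**2)*(-22240) = sqrt(15**2 + 2**2)*(-22240) = sqrt(225 + 4)*(-22240) = sqrt(229)*(-22240) = -22240*sqrt(229)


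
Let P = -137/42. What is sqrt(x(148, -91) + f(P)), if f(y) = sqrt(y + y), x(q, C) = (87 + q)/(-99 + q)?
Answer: sqrt(2115 + 21*I*sqrt(2877))/21 ≈ 2.2616 + 0.56469*I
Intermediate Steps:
x(q, C) = (87 + q)/(-99 + q)
P = -137/42 (P = -137*1/42 = -137/42 ≈ -3.2619)
f(y) = sqrt(2)*sqrt(y) (f(y) = sqrt(2*y) = sqrt(2)*sqrt(y))
sqrt(x(148, -91) + f(P)) = sqrt((87 + 148)/(-99 + 148) + sqrt(2)*sqrt(-137/42)) = sqrt(235/49 + sqrt(2)*(I*sqrt(5754)/42)) = sqrt((1/49)*235 + I*sqrt(2877)/21) = sqrt(235/49 + I*sqrt(2877)/21)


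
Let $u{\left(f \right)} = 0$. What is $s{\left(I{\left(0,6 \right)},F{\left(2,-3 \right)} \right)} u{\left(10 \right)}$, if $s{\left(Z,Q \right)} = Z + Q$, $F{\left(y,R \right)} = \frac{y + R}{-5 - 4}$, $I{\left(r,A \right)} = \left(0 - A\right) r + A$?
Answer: $0$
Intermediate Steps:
$I{\left(r,A \right)} = A - A r$ ($I{\left(r,A \right)} = - A r + A = A - A r$)
$F{\left(y,R \right)} = - \frac{R}{9} - \frac{y}{9}$ ($F{\left(y,R \right)} = \frac{R + y}{-9} = \left(R + y\right) \left(- \frac{1}{9}\right) = - \frac{R}{9} - \frac{y}{9}$)
$s{\left(Z,Q \right)} = Q + Z$
$s{\left(I{\left(0,6 \right)},F{\left(2,-3 \right)} \right)} u{\left(10 \right)} = \left(\left(\left(- \frac{1}{9}\right) \left(-3\right) - \frac{2}{9}\right) + 6 \left(1 - 0\right)\right) 0 = \left(\left(\frac{1}{3} - \frac{2}{9}\right) + 6 \left(1 + 0\right)\right) 0 = \left(\frac{1}{9} + 6 \cdot 1\right) 0 = \left(\frac{1}{9} + 6\right) 0 = \frac{55}{9} \cdot 0 = 0$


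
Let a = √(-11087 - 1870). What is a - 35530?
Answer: -35530 + I*√12957 ≈ -35530.0 + 113.83*I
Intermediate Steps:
a = I*√12957 (a = √(-12957) = I*√12957 ≈ 113.83*I)
a - 35530 = I*√12957 - 35530 = -35530 + I*√12957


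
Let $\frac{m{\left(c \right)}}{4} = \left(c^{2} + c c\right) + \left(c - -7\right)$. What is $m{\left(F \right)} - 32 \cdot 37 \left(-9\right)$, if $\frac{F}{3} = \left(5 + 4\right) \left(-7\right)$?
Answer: $295696$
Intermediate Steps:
$F = -189$ ($F = 3 \left(5 + 4\right) \left(-7\right) = 3 \cdot 9 \left(-7\right) = 3 \left(-63\right) = -189$)
$m{\left(c \right)} = 28 + 4 c + 8 c^{2}$ ($m{\left(c \right)} = 4 \left(\left(c^{2} + c c\right) + \left(c - -7\right)\right) = 4 \left(\left(c^{2} + c^{2}\right) + \left(c + 7\right)\right) = 4 \left(2 c^{2} + \left(7 + c\right)\right) = 4 \left(7 + c + 2 c^{2}\right) = 28 + 4 c + 8 c^{2}$)
$m{\left(F \right)} - 32 \cdot 37 \left(-9\right) = \left(28 + 4 \left(-189\right) + 8 \left(-189\right)^{2}\right) - 32 \cdot 37 \left(-9\right) = \left(28 - 756 + 8 \cdot 35721\right) - 1184 \left(-9\right) = \left(28 - 756 + 285768\right) - -10656 = 285040 + 10656 = 295696$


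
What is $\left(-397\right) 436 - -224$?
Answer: $-172868$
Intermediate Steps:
$\left(-397\right) 436 - -224 = -173092 + 224 = -172868$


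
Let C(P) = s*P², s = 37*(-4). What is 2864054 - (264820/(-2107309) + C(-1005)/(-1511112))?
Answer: 759993452697598281/265364993134 ≈ 2.8640e+6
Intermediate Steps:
s = -148
C(P) = -148*P²
2864054 - (264820/(-2107309) + C(-1005)/(-1511112)) = 2864054 - (264820/(-2107309) - 148*(-1005)²/(-1511112)) = 2864054 - (264820*(-1/2107309) - 148*1010025*(-1/1511112)) = 2864054 - (-264820/2107309 - 149483700*(-1/1511112)) = 2864054 - (-264820/2107309 + 12456975/125926) = 2864054 - 1*26217347806955/265364993134 = 2864054 - 26217347806955/265364993134 = 759993452697598281/265364993134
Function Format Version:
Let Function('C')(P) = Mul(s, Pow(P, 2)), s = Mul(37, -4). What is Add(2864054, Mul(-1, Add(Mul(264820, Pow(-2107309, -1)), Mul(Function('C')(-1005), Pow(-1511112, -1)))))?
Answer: Rational(759993452697598281, 265364993134) ≈ 2.8640e+6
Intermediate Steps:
s = -148
Function('C')(P) = Mul(-148, Pow(P, 2))
Add(2864054, Mul(-1, Add(Mul(264820, Pow(-2107309, -1)), Mul(Function('C')(-1005), Pow(-1511112, -1))))) = Add(2864054, Mul(-1, Add(Mul(264820, Pow(-2107309, -1)), Mul(Mul(-148, Pow(-1005, 2)), Pow(-1511112, -1))))) = Add(2864054, Mul(-1, Add(Mul(264820, Rational(-1, 2107309)), Mul(Mul(-148, 1010025), Rational(-1, 1511112))))) = Add(2864054, Mul(-1, Add(Rational(-264820, 2107309), Mul(-149483700, Rational(-1, 1511112))))) = Add(2864054, Mul(-1, Add(Rational(-264820, 2107309), Rational(12456975, 125926)))) = Add(2864054, Mul(-1, Rational(26217347806955, 265364993134))) = Add(2864054, Rational(-26217347806955, 265364993134)) = Rational(759993452697598281, 265364993134)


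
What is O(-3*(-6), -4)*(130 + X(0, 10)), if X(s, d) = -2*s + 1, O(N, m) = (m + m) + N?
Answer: 1310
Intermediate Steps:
O(N, m) = N + 2*m (O(N, m) = 2*m + N = N + 2*m)
X(s, d) = 1 - 2*s
O(-3*(-6), -4)*(130 + X(0, 10)) = (-3*(-6) + 2*(-4))*(130 + (1 - 2*0)) = (18 - 8)*(130 + (1 + 0)) = 10*(130 + 1) = 10*131 = 1310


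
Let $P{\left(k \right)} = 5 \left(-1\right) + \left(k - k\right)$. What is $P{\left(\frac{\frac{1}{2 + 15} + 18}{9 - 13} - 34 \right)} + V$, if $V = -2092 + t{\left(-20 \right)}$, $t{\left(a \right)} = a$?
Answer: $-2117$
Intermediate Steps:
$P{\left(k \right)} = -5$ ($P{\left(k \right)} = -5 + 0 = -5$)
$V = -2112$ ($V = -2092 - 20 = -2112$)
$P{\left(\frac{\frac{1}{2 + 15} + 18}{9 - 13} - 34 \right)} + V = -5 - 2112 = -2117$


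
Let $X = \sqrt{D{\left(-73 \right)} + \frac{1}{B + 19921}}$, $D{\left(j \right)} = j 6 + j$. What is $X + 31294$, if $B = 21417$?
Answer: $31294 + \frac{i \sqrt{873212213346}}{41338} \approx 31294.0 + 22.605 i$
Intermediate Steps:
$D{\left(j \right)} = 7 j$ ($D{\left(j \right)} = 6 j + j = 7 j$)
$X = \frac{i \sqrt{873212213346}}{41338}$ ($X = \sqrt{7 \left(-73\right) + \frac{1}{21417 + 19921}} = \sqrt{-511 + \frac{1}{41338}} = \sqrt{- \frac{21123717}{41338}} = \frac{i \sqrt{873212213346}}{41338} \approx 22.605 i$)
$X + 31294 = \frac{i \sqrt{873212213346}}{41338} + 31294 = 31294 + \frac{i \sqrt{873212213346}}{41338}$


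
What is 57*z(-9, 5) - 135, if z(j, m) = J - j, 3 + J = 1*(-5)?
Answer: -78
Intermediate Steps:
J = -8 (J = -3 + 1*(-5) = -3 - 5 = -8)
z(j, m) = -8 - j
57*z(-9, 5) - 135 = 57*(-8 - 1*(-9)) - 135 = 57*(-8 + 9) - 135 = 57*1 - 135 = 57 - 135 = -78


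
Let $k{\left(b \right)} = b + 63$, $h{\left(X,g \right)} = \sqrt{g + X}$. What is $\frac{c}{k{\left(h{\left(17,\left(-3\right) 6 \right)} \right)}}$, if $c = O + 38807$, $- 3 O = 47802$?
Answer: $\frac{1440999}{3970} - \frac{22873 i}{3970} \approx 362.97 - 5.7615 i$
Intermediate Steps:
$O = -15934$ ($O = \left(- \frac{1}{3}\right) 47802 = -15934$)
$h{\left(X,g \right)} = \sqrt{X + g}$
$k{\left(b \right)} = 63 + b$
$c = 22873$ ($c = -15934 + 38807 = 22873$)
$\frac{c}{k{\left(h{\left(17,\left(-3\right) 6 \right)} \right)}} = \frac{22873}{63 + \sqrt{17 - 18}} = \frac{22873}{63 + \sqrt{-1}} = \frac{22873}{63 + i} = 22873 \frac{63 - i}{3970} = \frac{22873 \left(63 - i\right)}{3970}$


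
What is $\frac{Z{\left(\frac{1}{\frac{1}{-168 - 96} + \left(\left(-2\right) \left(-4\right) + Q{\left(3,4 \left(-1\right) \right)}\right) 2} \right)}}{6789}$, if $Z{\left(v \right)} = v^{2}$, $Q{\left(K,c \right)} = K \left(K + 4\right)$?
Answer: $\frac{23232}{530507669623} \approx 4.3792 \cdot 10^{-8}$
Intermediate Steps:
$Q{\left(K,c \right)} = K \left(4 + K\right)$
$\frac{Z{\left(\frac{1}{\frac{1}{-168 - 96} + \left(\left(-2\right) \left(-4\right) + Q{\left(3,4 \left(-1\right) \right)}\right) 2} \right)}}{6789} = \frac{\left(\frac{1}{\frac{1}{-168 - 96} + \left(\left(-2\right) \left(-4\right) + 3 \left(4 + 3\right)\right) 2}\right)^{2}}{6789} = \left(\frac{1}{\frac{1}{-264} + \left(8 + 3 \cdot 7\right) 2}\right)^{2} \cdot \frac{1}{6789} = \left(\frac{1}{- \frac{1}{264} + \left(8 + 21\right) 2}\right)^{2} \cdot \frac{1}{6789} = \left(\frac{1}{- \frac{1}{264} + 29 \cdot 2}\right)^{2} \cdot \frac{1}{6789} = \left(\frac{1}{- \frac{1}{264} + 58}\right)^{2} \cdot \frac{1}{6789} = \left(\frac{1}{\frac{15311}{264}}\right)^{2} \cdot \frac{1}{6789} = \left(\frac{264}{15311}\right)^{2} \cdot \frac{1}{6789} = \frac{69696}{234426721} \cdot \frac{1}{6789} = \frac{23232}{530507669623}$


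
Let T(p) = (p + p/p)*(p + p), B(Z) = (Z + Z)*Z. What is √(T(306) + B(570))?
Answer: 6*√23269 ≈ 915.25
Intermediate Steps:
B(Z) = 2*Z² (B(Z) = (2*Z)*Z = 2*Z²)
T(p) = 2*p*(1 + p) (T(p) = (p + 1)*(2*p) = (1 + p)*(2*p) = 2*p*(1 + p))
√(T(306) + B(570)) = √(2*306*(1 + 306) + 2*570²) = √(2*306*307 + 2*324900) = √(187884 + 649800) = √837684 = 6*√23269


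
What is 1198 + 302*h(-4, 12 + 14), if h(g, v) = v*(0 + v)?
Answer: 205350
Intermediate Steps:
h(g, v) = v² (h(g, v) = v*v = v²)
1198 + 302*h(-4, 12 + 14) = 1198 + 302*(12 + 14)² = 1198 + 302*26² = 1198 + 302*676 = 1198 + 204152 = 205350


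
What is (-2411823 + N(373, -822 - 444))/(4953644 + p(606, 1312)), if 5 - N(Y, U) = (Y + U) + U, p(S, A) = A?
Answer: -2409659/4954956 ≈ -0.48631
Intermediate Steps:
N(Y, U) = 5 - Y - 2*U (N(Y, U) = 5 - ((Y + U) + U) = 5 - ((U + Y) + U) = 5 - (Y + 2*U) = 5 + (-Y - 2*U) = 5 - Y - 2*U)
(-2411823 + N(373, -822 - 444))/(4953644 + p(606, 1312)) = (-2411823 + (5 - 1*373 - 2*(-822 - 444)))/(4953644 + 1312) = (-2411823 + (5 - 373 - 2*(-1266)))/4954956 = (-2411823 + (5 - 373 + 2532))*(1/4954956) = (-2411823 + 2164)*(1/4954956) = -2409659*1/4954956 = -2409659/4954956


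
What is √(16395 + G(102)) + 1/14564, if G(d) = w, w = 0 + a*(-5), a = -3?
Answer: 1/14564 + √16410 ≈ 128.10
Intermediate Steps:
w = 15 (w = 0 - 3*(-5) = 0 + 15 = 15)
G(d) = 15
√(16395 + G(102)) + 1/14564 = √(16395 + 15) + 1/14564 = √16410 + 1/14564 = 1/14564 + √16410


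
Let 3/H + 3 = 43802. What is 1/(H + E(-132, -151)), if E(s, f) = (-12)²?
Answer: 43799/6307059 ≈ 0.0069444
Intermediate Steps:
H = 3/43799 (H = 3/(-3 + 43802) = 3/43799 ≈ 6.8495e-5)
E(s, f) = 144
1/(H + E(-132, -151)) = 1/(3/43799 + 144) = 1/(6307059/43799) = 43799/6307059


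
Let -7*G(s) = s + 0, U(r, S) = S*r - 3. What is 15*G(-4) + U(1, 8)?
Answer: 95/7 ≈ 13.571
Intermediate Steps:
U(r, S) = -3 + S*r
G(s) = -s/7 (G(s) = -(s + 0)/7 = -s/7)
15*G(-4) + U(1, 8) = 15*(-⅐*(-4)) + (-3 + 8*1) = 15*(4/7) + (-3 + 8) = 60/7 + 5 = 95/7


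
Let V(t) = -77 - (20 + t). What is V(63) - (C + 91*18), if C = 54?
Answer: -1852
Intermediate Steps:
V(t) = -97 - t (V(t) = -77 + (-20 - t) = -97 - t)
V(63) - (C + 91*18) = (-97 - 1*63) - (54 + 91*18) = (-97 - 63) - (54 + 1638) = -160 - 1*1692 = -160 - 1692 = -1852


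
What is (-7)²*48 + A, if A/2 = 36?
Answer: 2424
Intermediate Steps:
A = 72 (A = 2*36 = 72)
(-7)²*48 + A = (-7)²*48 + 72 = 49*48 + 72 = 2352 + 72 = 2424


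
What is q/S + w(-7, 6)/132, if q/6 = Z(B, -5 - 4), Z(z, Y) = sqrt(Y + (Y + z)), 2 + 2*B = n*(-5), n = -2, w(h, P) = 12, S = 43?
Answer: 1/11 + 6*I*sqrt(14)/43 ≈ 0.090909 + 0.52209*I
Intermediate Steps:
B = 4 (B = -1 + (-2*(-5))/2 = -1 + (1/2)*10 = -1 + 5 = 4)
Z(z, Y) = sqrt(z + 2*Y)
q = 6*I*sqrt(14) (q = 6*sqrt(4 + 2*(-5 - 4)) = 6*sqrt(4 + 2*(-9)) = 6*sqrt(4 - 18) = 6*sqrt(-14) = 6*(I*sqrt(14)) = 6*I*sqrt(14) ≈ 22.45*I)
q/S + w(-7, 6)/132 = (6*I*sqrt(14))/43 + 12/132 = (6*I*sqrt(14))*(1/43) + 12*(1/132) = 6*I*sqrt(14)/43 + 1/11 = 1/11 + 6*I*sqrt(14)/43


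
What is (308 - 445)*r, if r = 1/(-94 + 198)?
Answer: -137/104 ≈ -1.3173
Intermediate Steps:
r = 1/104 ≈ 0.0096154
(308 - 445)*r = (308 - 445)*(1/104) = -137*1/104 = -137/104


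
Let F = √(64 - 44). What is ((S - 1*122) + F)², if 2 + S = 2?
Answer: 14904 - 488*√5 ≈ 13813.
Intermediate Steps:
S = 0 (S = -2 + 2 = 0)
F = 2*√5 (F = √20 = 2*√5 ≈ 4.4721)
((S - 1*122) + F)² = ((0 - 1*122) + 2*√5)² = ((0 - 122) + 2*√5)² = (-122 + 2*√5)²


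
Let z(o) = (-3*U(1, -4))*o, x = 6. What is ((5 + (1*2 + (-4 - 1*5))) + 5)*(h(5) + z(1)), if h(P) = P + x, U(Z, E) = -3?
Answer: 60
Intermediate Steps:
h(P) = 6 + P (h(P) = P + 6 = 6 + P)
z(o) = 9*o (z(o) = (-3*(-3))*o = 9*o)
((5 + (1*2 + (-4 - 1*5))) + 5)*(h(5) + z(1)) = ((5 + (1*2 + (-4 - 1*5))) + 5)*((6 + 5) + 9*1) = ((5 + (2 + (-4 - 5))) + 5)*(11 + 9) = ((5 + (2 - 9)) + 5)*20 = ((5 - 7) + 5)*20 = (-2 + 5)*20 = 3*20 = 60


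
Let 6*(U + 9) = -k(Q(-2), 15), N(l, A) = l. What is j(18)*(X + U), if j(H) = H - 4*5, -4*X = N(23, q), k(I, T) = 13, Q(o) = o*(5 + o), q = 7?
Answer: 203/6 ≈ 33.833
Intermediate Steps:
U = -67/6 (U = -9 + (-1*13)/6 = -9 + (1/6)*(-13) = -9 - 13/6 = -67/6 ≈ -11.167)
X = -23/4 (X = -1/4*23 = -23/4 ≈ -5.7500)
j(H) = -20 + H (j(H) = H - 20 = -20 + H)
j(18)*(X + U) = (-20 + 18)*(-23/4 - 67/6) = -2*(-203/12) = 203/6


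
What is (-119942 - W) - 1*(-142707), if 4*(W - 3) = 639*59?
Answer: 53347/4 ≈ 13337.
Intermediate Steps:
W = 37713/4 (W = 3 + (639*59)/4 = 3 + (1/4)*37701 = 3 + 37701/4 = 37713/4 ≈ 9428.3)
(-119942 - W) - 1*(-142707) = (-119942 - 1*37713/4) - 1*(-142707) = (-119942 - 37713/4) + 142707 = -517481/4 + 142707 = 53347/4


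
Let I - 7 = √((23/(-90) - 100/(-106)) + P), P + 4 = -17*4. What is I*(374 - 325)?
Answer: 343 + 49*I*√180284270/1590 ≈ 343.0 + 413.79*I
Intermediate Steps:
P = -72 (P = -4 - 17*4 = -4 - 68 = -72)
I = 7 + I*√180284270/1590 (I = 7 + √((23/(-90) - 100/(-106)) - 72) = 7 + √((23*(-1/90) - 100*(-1/106)) - 72) = 7 + √((-23/90 + 50/53) - 72) = 7 + √(3281/4770 - 72) = 7 + √(-340159/4770) = 7 + I*√180284270/1590 ≈ 7.0 + 8.4447*I)
I*(374 - 325) = (7 + I*√180284270/1590)*(374 - 325) = (7 + I*√180284270/1590)*49 = 343 + 49*I*√180284270/1590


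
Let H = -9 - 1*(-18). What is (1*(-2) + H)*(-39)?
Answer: -273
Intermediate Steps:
H = 9 (H = -9 + 18 = 9)
(1*(-2) + H)*(-39) = (1*(-2) + 9)*(-39) = (-2 + 9)*(-39) = 7*(-39) = -273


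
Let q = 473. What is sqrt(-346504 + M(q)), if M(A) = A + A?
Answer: I*sqrt(345558) ≈ 587.84*I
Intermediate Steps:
M(A) = 2*A
sqrt(-346504 + M(q)) = sqrt(-346504 + 2*473) = sqrt(-346504 + 946) = sqrt(-345558) = I*sqrt(345558)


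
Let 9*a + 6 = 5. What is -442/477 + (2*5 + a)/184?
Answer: -25537/29256 ≈ -0.87288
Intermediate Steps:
a = -⅑ (a = -⅔ + (⅑)*5 = -⅔ + 5/9 = -⅑ ≈ -0.11111)
-442/477 + (2*5 + a)/184 = -442/477 + (2*5 - ⅑)/184 = -442*1/477 + (10 - ⅑)*(1/184) = -442/477 + (89/9)*(1/184) = -442/477 + 89/1656 = -25537/29256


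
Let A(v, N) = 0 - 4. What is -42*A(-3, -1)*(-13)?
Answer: -2184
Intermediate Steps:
A(v, N) = -4
-42*A(-3, -1)*(-13) = -42*(-4)*(-13) = 168*(-13) = -2184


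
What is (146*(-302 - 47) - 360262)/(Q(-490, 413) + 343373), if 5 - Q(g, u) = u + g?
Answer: -137072/114485 ≈ -1.1973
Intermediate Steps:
Q(g, u) = 5 - g - u (Q(g, u) = 5 - (u + g) = 5 - (g + u) = 5 + (-g - u) = 5 - g - u)
(146*(-302 - 47) - 360262)/(Q(-490, 413) + 343373) = (146*(-302 - 47) - 360262)/((5 - 1*(-490) - 1*413) + 343373) = (146*(-349) - 360262)/((5 + 490 - 413) + 343373) = (-50954 - 360262)/(82 + 343373) = -411216/343455 = -411216*1/343455 = -137072/114485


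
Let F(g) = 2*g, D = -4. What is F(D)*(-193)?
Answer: 1544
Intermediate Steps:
F(D)*(-193) = (2*(-4))*(-193) = -8*(-193) = 1544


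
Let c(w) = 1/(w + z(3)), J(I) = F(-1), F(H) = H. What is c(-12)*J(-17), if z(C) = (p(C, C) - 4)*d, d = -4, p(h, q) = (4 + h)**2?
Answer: 1/192 ≈ 0.0052083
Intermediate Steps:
z(C) = 16 - 4*(4 + C)**2 (z(C) = ((4 + C)**2 - 4)*(-4) = (-4 + (4 + C)**2)*(-4) = 16 - 4*(4 + C)**2)
J(I) = -1
c(w) = 1/(-180 + w) (c(w) = 1/(w + (16 - 4*(4 + 3)**2)) = 1/(w + (16 - 4*7**2)) = 1/(w + (16 - 4*49)) = 1/(w + (16 - 196)) = 1/(w - 180) = 1/(-180 + w))
c(-12)*J(-17) = -1/(-180 - 12) = -1/(-192) = -1/192*(-1) = 1/192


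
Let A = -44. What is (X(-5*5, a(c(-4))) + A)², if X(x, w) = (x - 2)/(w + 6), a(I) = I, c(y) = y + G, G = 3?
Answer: 61009/25 ≈ 2440.4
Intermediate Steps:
c(y) = 3 + y (c(y) = y + 3 = 3 + y)
X(x, w) = (-2 + x)/(6 + w)
(X(-5*5, a(c(-4))) + A)² = ((-2 - 5*5)/(6 + (3 - 4)) - 44)² = ((-2 - 25)/(6 - 1) - 44)² = (-27/5 - 44)² = (-247/5)² = 61009/25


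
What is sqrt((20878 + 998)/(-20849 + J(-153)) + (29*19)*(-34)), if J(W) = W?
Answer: 4*I*sqrt(129120737042)/10501 ≈ 136.88*I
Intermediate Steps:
sqrt((20878 + 998)/(-20849 + J(-153)) + (29*19)*(-34)) = sqrt((20878 + 998)/(-20849 - 153) + (29*19)*(-34)) = sqrt(21876/(-21002) + 551*(-34)) = sqrt(21876*(-1/21002) - 18734) = sqrt(-10938/10501 - 18734) = sqrt(-196736672/10501) = 4*I*sqrt(129120737042)/10501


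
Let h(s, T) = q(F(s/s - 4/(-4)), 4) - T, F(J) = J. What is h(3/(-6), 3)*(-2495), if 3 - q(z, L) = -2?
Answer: -4990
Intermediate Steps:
q(z, L) = 5 (q(z, L) = 3 - 1*(-2) = 3 + 2 = 5)
h(s, T) = 5 - T
h(3/(-6), 3)*(-2495) = (5 - 1*3)*(-2495) = (5 - 3)*(-2495) = 2*(-2495) = -4990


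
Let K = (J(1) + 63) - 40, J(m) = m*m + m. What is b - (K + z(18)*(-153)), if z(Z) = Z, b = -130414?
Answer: -127685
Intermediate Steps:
J(m) = m + m² (J(m) = m² + m = m + m²)
K = 25 (K = (1*(1 + 1) + 63) - 40 = (1*2 + 63) - 40 = (2 + 63) - 40 = 65 - 40 = 25)
b - (K + z(18)*(-153)) = -130414 - (25 + 18*(-153)) = -130414 - (25 - 2754) = -130414 - 1*(-2729) = -130414 + 2729 = -127685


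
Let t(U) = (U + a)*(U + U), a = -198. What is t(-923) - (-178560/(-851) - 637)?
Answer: 1761393993/851 ≈ 2.0698e+6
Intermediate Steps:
t(U) = 2*U*(-198 + U) (t(U) = (U - 198)*(U + U) = (-198 + U)*(2*U) = 2*U*(-198 + U))
t(-923) - (-178560/(-851) - 637) = 2*(-923)*(-198 - 923) - (-178560/(-851) - 637) = 2*(-923)*(-1121) - (-178560*(-1)/851 - 637) = 2069366 - (-640*(-279/851) - 637) = 2069366 - (178560/851 - 637) = 2069366 - 1*(-363527/851) = 2069366 + 363527/851 = 1761393993/851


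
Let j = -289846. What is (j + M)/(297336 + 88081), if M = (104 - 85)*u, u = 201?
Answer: -286027/385417 ≈ -0.74212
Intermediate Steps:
M = 3819 (M = (104 - 85)*201 = 19*201 = 3819)
(j + M)/(297336 + 88081) = (-289846 + 3819)/(297336 + 88081) = -286027/385417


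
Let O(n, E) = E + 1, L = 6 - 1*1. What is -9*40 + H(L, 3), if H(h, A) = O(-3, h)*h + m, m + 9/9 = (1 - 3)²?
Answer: -327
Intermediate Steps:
L = 5 (L = 6 - 1 = 5)
O(n, E) = 1 + E
m = 3 (m = -1 + (1 - 3)² = -1 + (-2)² = -1 + 4 = 3)
H(h, A) = 3 + h*(1 + h) (H(h, A) = (1 + h)*h + 3 = h*(1 + h) + 3 = 3 + h*(1 + h))
-9*40 + H(L, 3) = -9*40 + (3 + 5*(1 + 5)) = -360 + (3 + 5*6) = -360 + (3 + 30) = -360 + 33 = -327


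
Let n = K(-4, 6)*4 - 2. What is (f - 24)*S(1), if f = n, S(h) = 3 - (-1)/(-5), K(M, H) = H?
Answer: -28/5 ≈ -5.6000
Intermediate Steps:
n = 22 (n = 6*4 - 2 = 24 - 2 = 22)
S(h) = 14/5 (S(h) = 3 - (-1)*(-1)/5 = 3 - 1*⅕ = 3 - ⅕ = 14/5)
f = 22
(f - 24)*S(1) = (22 - 24)*(14/5) = -2*14/5 = -28/5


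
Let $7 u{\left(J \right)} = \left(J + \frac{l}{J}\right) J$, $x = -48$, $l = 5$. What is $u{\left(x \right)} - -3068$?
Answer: $\frac{23785}{7} \approx 3397.9$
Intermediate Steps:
$u{\left(J \right)} = \frac{J \left(J + \frac{5}{J}\right)}{7}$ ($u{\left(J \right)} = \frac{\left(J + \frac{5}{J}\right) J}{7} = \frac{J \left(J + \frac{5}{J}\right)}{7}$)
$u{\left(x \right)} - -3068 = \left(\frac{5}{7} + \frac{\left(-48\right)^{2}}{7}\right) - -3068 = \left(\frac{5}{7} + \frac{1}{7} \cdot 2304\right) + 3068 = \left(\frac{5}{7} + \frac{2304}{7}\right) + 3068 = \frac{2309}{7} + 3068 = \frac{23785}{7}$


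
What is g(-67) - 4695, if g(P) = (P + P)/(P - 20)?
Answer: -408331/87 ≈ -4693.5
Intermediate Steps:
g(P) = 2*P/(-20 + P) (g(P) = (2*P)/(-20 + P) = 2*P/(-20 + P))
g(-67) - 4695 = 2*(-67)/(-20 - 67) - 4695 = 2*(-67)/(-87) - 4695 = 2*(-67)*(-1/87) - 4695 = 134/87 - 4695 = -408331/87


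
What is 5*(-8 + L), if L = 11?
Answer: 15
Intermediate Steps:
5*(-8 + L) = 5*(-8 + 11) = 5*3 = 15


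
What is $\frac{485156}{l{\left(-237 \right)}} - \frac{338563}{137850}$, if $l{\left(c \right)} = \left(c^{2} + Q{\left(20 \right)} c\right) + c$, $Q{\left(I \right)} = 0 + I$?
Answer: $\frac{1032229948}{147017025} \approx 7.0212$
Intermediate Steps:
$Q{\left(I \right)} = I$
$l{\left(c \right)} = c^{2} + 21 c$ ($l{\left(c \right)} = \left(c^{2} + 20 c\right) + c = c^{2} + 21 c$)
$\frac{485156}{l{\left(-237 \right)}} - \frac{338563}{137850} = \frac{485156}{\left(-237\right) \left(21 - 237\right)} - \frac{338563}{137850} = \frac{485156}{\left(-237\right) \left(-216\right)} - \frac{338563}{137850} = \frac{485156}{51192} - \frac{338563}{137850} = 485156 \cdot \frac{1}{51192} - \frac{338563}{137850} = \frac{121289}{12798} - \frac{338563}{137850} = \frac{1032229948}{147017025}$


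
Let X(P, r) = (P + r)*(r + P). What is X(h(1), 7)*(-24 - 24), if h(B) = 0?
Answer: -2352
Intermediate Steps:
X(P, r) = (P + r)² (X(P, r) = (P + r)*(P + r) = (P + r)²)
X(h(1), 7)*(-24 - 24) = (0 + 7)²*(-24 - 24) = 7²*(-48) = 49*(-48) = -2352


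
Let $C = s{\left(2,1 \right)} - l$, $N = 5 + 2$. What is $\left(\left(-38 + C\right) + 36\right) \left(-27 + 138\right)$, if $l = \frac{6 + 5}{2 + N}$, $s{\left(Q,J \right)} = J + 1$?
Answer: $- \frac{407}{3} \approx -135.67$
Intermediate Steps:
$s{\left(Q,J \right)} = 1 + J$
$N = 7$
$l = \frac{11}{9}$ ($l = \frac{6 + 5}{2 + 7} = \frac{11}{9} \approx 1.2222$)
$C = \frac{7}{9}$ ($C = \left(1 + 1\right) - \frac{11}{9} = 2 - \frac{11}{9} = \frac{7}{9} \approx 0.77778$)
$\left(\left(-38 + C\right) + 36\right) \left(-27 + 138\right) = \left(\left(-38 + \frac{7}{9}\right) + 36\right) \left(-27 + 138\right) = \left(- \frac{335}{9} + 36\right) 111 = \left(- \frac{11}{9}\right) 111 = - \frac{407}{3}$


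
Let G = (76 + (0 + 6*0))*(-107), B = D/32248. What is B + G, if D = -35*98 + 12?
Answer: -131122077/16124 ≈ -8132.1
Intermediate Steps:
D = -3418 (D = -3430 + 12 = -3418)
B = -1709/16124 (B = -3418/32248 = -3418*1/32248 = -1709/16124 ≈ -0.10599)
G = -8132 (G = (76 + (0 + 0))*(-107) = (76 + 0)*(-107) = 76*(-107) = -8132)
B + G = -1709/16124 - 8132 = -131122077/16124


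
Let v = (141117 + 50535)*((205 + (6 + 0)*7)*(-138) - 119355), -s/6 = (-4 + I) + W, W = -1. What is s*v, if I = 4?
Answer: -176443647192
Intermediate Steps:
s = 6 (s = -6*((-4 + 4) - 1) = -6*(0 - 1) = -6*(-1) = 6)
v = -29407274532 (v = 191652*((205 + 6*7)*(-138) - 119355) = 191652*((205 + 42)*(-138) - 119355) = 191652*(247*(-138) - 119355) = 191652*(-34086 - 119355) = 191652*(-153441) = -29407274532)
s*v = 6*(-29407274532) = -176443647192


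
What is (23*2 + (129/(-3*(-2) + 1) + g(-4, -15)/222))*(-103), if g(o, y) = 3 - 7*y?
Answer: -1731739/259 ≈ -6686.3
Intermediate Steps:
g(o, y) = 3 - 7*y
(23*2 + (129/(-3*(-2) + 1) + g(-4, -15)/222))*(-103) = (23*2 + (129/(-3*(-2) + 1) + (3 - 7*(-15))/222))*(-103) = (46 + (129/(6 + 1) + (3 + 105)*(1/222)))*(-103) = (46 + (129/7 + 108*(1/222)))*(-103) = (46 + (129*(⅐) + 18/37))*(-103) = (46 + (129/7 + 18/37))*(-103) = (46 + 4899/259)*(-103) = (16813/259)*(-103) = -1731739/259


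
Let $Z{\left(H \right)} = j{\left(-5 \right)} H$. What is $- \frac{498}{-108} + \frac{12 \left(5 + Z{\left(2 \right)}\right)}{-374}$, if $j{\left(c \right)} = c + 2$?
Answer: $\frac{15629}{3366} \approx 4.6432$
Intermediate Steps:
$j{\left(c \right)} = 2 + c$
$Z{\left(H \right)} = - 3 H$ ($Z{\left(H \right)} = \left(2 - 5\right) H = - 3 H$)
$- \frac{498}{-108} + \frac{12 \left(5 + Z{\left(2 \right)}\right)}{-374} = - \frac{498}{-108} + \frac{12 \left(5 - 6\right)}{-374} = \left(-498\right) \left(- \frac{1}{108}\right) + 12 \left(5 - 6\right) \left(- \frac{1}{374}\right) = \frac{83}{18} + 12 \left(-1\right) \left(- \frac{1}{374}\right) = \frac{83}{18} - - \frac{6}{187} = \frac{83}{18} + \frac{6}{187} = \frac{15629}{3366}$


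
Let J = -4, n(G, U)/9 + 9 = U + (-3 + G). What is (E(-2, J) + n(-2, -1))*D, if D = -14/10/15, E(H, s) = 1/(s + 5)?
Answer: 938/75 ≈ 12.507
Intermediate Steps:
n(G, U) = -108 + 9*G + 9*U (n(G, U) = -81 + 9*(U + (-3 + G)) = -81 + 9*(-3 + G + U) = -81 + (-27 + 9*G + 9*U) = -108 + 9*G + 9*U)
E(H, s) = 1/(5 + s)
D = -7/75 (D = -14*1/10*(1/15) = -7/5*1/15 = -7/75 ≈ -0.093333)
(E(-2, J) + n(-2, -1))*D = (1/(5 - 4) + (-108 + 9*(-2) + 9*(-1)))*(-7/75) = (1/1 + (-108 - 18 - 9))*(-7/75) = (1 - 135)*(-7/75) = -134*(-7/75) = 938/75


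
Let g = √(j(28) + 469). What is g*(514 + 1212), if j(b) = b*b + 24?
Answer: 1726*√1277 ≈ 61679.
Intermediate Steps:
j(b) = 24 + b² (j(b) = b² + 24 = 24 + b²)
g = √1277 (g = √((24 + 28²) + 469) = √((24 + 784) + 469) = √(808 + 469) = √1277 ≈ 35.735)
g*(514 + 1212) = √1277*(514 + 1212) = √1277*1726 = 1726*√1277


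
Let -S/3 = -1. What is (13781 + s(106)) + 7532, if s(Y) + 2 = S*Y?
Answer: 21629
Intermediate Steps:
S = 3 (S = -3*(-1) = 3)
s(Y) = -2 + 3*Y
(13781 + s(106)) + 7532 = (13781 + (-2 + 3*106)) + 7532 = (13781 + (-2 + 318)) + 7532 = (13781 + 316) + 7532 = 14097 + 7532 = 21629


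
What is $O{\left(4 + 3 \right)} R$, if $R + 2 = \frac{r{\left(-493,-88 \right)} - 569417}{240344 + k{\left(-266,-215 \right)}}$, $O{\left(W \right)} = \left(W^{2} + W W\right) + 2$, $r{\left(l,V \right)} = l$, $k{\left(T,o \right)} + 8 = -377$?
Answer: $- \frac{104982800}{239959} \approx -437.5$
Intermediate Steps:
$k{\left(T,o \right)} = -385$ ($k{\left(T,o \right)} = -8 - 377 = -385$)
$O{\left(W \right)} = 2 + 2 W^{2}$ ($O{\left(W \right)} = \left(W^{2} + W^{2}\right) + 2 = 2 W^{2} + 2 = 2 + 2 W^{2}$)
$R = - \frac{1049828}{239959}$ ($R = -2 + \frac{-493 - 569417}{240344 - 385} = -2 - \frac{569910}{239959} = - \frac{1049828}{239959} \approx -4.375$)
$O{\left(4 + 3 \right)} R = \left(2 + 2 \left(4 + 3\right)^{2}\right) \left(- \frac{1049828}{239959}\right) = \left(2 + 2 \cdot 7^{2}\right) \left(- \frac{1049828}{239959}\right) = \left(2 + 2 \cdot 49\right) \left(- \frac{1049828}{239959}\right) = \left(2 + 98\right) \left(- \frac{1049828}{239959}\right) = 100 \left(- \frac{1049828}{239959}\right) = - \frac{104982800}{239959}$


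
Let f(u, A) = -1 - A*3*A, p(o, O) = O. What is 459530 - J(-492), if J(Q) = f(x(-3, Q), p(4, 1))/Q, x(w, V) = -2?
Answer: 56522189/123 ≈ 4.5953e+5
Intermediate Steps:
f(u, A) = -1 - 3*A²
J(Q) = -4/Q (J(Q) = (-1 - 3*1²)/Q = (-1 - 3*1)/Q = (-1 - 3)/Q = -4/Q)
459530 - J(-492) = 459530 - (-4)/(-492) = 459530 - (-4)*(-1)/492 = 459530 - 1*1/123 = 459530 - 1/123 = 56522189/123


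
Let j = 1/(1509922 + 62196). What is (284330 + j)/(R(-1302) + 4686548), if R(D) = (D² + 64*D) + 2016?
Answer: 447000310941/9905035131920 ≈ 0.045129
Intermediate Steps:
R(D) = 2016 + D² + 64*D
j = 1/1572118 ≈ 6.3608e-7
(284330 + j)/(R(-1302) + 4686548) = (284330 + 1/1572118)/((2016 + (-1302)² + 64*(-1302)) + 4686548) = 447000310941/(1572118*((2016 + 1695204 - 83328) + 4686548)) = 447000310941/(1572118*(1613892 + 4686548)) = (447000310941/1572118)/6300440 = (447000310941/1572118)*(1/6300440) = 447000310941/9905035131920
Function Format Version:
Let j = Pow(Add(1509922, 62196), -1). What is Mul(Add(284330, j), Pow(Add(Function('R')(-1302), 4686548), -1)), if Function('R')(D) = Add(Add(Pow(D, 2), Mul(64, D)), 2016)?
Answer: Rational(447000310941, 9905035131920) ≈ 0.045129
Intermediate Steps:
Function('R')(D) = Add(2016, Pow(D, 2), Mul(64, D))
j = Rational(1, 1572118) (j = Pow(1572118, -1) = Rational(1, 1572118) ≈ 6.3608e-7)
Mul(Add(284330, j), Pow(Add(Function('R')(-1302), 4686548), -1)) = Mul(Add(284330, Rational(1, 1572118)), Pow(Add(Add(2016, Pow(-1302, 2), Mul(64, -1302)), 4686548), -1)) = Mul(Rational(447000310941, 1572118), Pow(Add(Add(2016, 1695204, -83328), 4686548), -1)) = Mul(Rational(447000310941, 1572118), Pow(Add(1613892, 4686548), -1)) = Mul(Rational(447000310941, 1572118), Pow(6300440, -1)) = Mul(Rational(447000310941, 1572118), Rational(1, 6300440)) = Rational(447000310941, 9905035131920)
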